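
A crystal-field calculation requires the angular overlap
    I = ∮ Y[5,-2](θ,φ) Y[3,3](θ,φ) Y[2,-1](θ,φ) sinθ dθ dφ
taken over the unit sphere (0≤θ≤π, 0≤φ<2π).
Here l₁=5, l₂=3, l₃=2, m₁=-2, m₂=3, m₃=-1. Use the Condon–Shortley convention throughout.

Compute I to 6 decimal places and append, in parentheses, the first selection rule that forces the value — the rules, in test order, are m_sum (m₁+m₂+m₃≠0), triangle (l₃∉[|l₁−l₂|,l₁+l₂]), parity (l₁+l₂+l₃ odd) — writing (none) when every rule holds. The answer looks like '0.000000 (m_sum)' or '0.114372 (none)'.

Rules hold: Σm=0, L=10 even, 2≤2≤8.
N = 11·7·5 = 385
Δ = 6!·4!·0!/11! = 1/2310
Racah Σ t=3..3: t=3:−1/144 = -1/144
⇒ 3j(5 3 2; 0 0 0)² = 10/231, sgn -1
Racah Σ t=6..6: t=6:+1/4320 = 1/4320
⇒ 3j(5 3 2; -2 3 -1)² = 1/330, sgn -1
4πI² = N·(3j₀)²·(3jₘ)² = 5/99
I = +1·√(0.0505051/4π) = 0.06339609
No selection rule forces the value: the integral is nonzero (none).

0.063396 (none)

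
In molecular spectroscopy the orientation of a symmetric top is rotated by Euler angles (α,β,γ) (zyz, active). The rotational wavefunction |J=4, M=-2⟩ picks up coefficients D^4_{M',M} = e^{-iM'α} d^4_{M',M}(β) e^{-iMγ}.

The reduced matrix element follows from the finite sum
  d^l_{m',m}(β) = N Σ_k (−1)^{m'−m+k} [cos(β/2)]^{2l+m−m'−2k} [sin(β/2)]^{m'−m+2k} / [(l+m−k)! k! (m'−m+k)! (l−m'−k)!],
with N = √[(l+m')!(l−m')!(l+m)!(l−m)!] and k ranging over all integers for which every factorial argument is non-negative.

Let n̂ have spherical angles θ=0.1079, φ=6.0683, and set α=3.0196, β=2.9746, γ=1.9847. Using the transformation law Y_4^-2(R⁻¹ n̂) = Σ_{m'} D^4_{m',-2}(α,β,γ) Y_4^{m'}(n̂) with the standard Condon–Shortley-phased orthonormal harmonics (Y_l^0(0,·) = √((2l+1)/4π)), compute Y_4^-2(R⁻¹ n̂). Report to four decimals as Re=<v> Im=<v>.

Re=-0.0029 Im=-0.0067

Need the full column D^4_{m',-2} for m'=−4..4 at α=3.0196, β=2.9746, γ=1.9847.
cos(β/2)=0.083399, sin(β/2)=0.996516
d^4_{-4,-2}: single k=2 term ⇒ +0.000002;  D = -0.000002-0.000001i
d^4_{-3,-2}: k∈[1..2] ⇒ +0.000000 -0.000045 = -0.000045;  D = -0.000040-0.000020i
d^4_{-2,-2}: k∈[0..2] ⇒ +0.000000 -0.000004 +0.000716 = +0.000712;  D = -0.000594-0.000392i
d^4_{-1,-2}: k∈[0..2] ⇒ -0.000000 +0.000085 -0.008062 = -0.007977;  D = -0.006071-0.005174i
d^4_{0,-2}: k∈[0..2] ⇒ +0.000003 -0.001207 +0.064618 = +0.063414;  D = -0.042899-0.046701i
d^4_{1,-2}: k∈[0..2] ⇒ -0.000056 +0.012092 -0.345294 = -0.333258;  D = -0.193905-0.271039i
d^4_{2,-2}: k∈[0..2] ⇒ +0.000716 -0.081736 +0.972467 = +0.891447;  D = -0.426603-0.782744i
d^4_{3,-2}: k∈[0..1] ⇒ -0.006399 +0.304521 = +0.298122;  D = +0.109752+0.277185i
d^4_{4,-2}: single k=0 term ⇒ +0.036042;  D = -0.009092-0.034876i
Y_4^{m'}(θ=0.1079,φ=6.0683) and Σ D·Y over m':
  (-0.0000-0.0000i)·(+0.0000+0.0000i)  (-0.0000-0.0000i)·(+0.0012+0.0009i)  (-0.0006-0.0004i)·(+0.0209+0.0096i)  (-0.0061-0.0052i)·(+0.1939+0.0423i)  (-0.0429-0.0467i)·(+0.7977+0.0000i)  (-0.1939-0.2710i)·(-0.1939+0.0423i)  (-0.4266-0.7827i)·(+0.0209-0.0096i)  (+0.1098+0.2772i)·(-0.0012+0.0009i)  (-0.0091-0.0349i)·(+0.0000-0.0000i)
Y_4^-2(R⁻¹ n̂) = -0.002904-0.006674i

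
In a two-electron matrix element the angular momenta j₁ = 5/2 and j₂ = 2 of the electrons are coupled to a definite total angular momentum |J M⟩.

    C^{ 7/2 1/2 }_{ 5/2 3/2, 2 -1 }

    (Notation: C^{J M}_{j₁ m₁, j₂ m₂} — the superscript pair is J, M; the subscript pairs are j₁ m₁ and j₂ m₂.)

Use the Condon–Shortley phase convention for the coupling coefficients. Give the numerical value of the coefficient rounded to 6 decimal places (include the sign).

triangle: 1!*4!*3!/9! = 144/362880
(j±m)!: 4!*1!*1!*3!*4!*3! = 20736
prefactor² = (2J+1)*Δ*N² = 2304/35
  k=0: +1/(0!*1!*1!*1!*3!*2!) = 1/12
  k=1: −1/(1!*0!*0!*0!*4!*3!) = -1/144
Σ = 11/144  ⇒  CG² = 2304/35*(11/144)² = 121/315
CG = +√(121/315) = +0.619780

+√(121/315) ≈ +0.619780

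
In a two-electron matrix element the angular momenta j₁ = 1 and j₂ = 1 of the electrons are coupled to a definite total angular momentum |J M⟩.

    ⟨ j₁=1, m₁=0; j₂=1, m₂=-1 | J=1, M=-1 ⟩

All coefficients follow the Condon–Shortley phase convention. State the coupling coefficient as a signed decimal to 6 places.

+0.707107

j₁+j₂−J=1  J+j₁−j₂=1  J−j₁+j₂=1  j₁+j₂+J+1=4
(j₁±m₁, j₂±m₂, J±M) = (1,1,0,2,0,2)
P² = 1/2
sum k=0..0:
  [0] +1/1 = 1
S = 1
C² = P²·S² = 1/2 ; C = +0.707107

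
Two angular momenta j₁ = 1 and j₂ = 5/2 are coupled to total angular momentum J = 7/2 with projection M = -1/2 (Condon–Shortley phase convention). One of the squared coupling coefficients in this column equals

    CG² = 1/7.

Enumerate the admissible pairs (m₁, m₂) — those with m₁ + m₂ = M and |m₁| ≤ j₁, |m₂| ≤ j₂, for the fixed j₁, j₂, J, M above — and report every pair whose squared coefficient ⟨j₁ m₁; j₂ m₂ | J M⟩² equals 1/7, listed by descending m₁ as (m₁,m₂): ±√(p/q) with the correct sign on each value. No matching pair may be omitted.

Admissible pairs with m₁+m₂ = M = -1/2: (-1,1/2), (0,-1/2), (1,-3/2)
  (m₁,m₂)=(1,-3/2): CG² = 1/7, CG = +√(1/7)   ← matches the target
  (m₁,m₂)=(0,-1/2): CG² = 4/7, CG = +√(4/7)
  (m₁,m₂)=(-1,1/2): CG² = 2/7, CG = +√(2/7)
Pairs with CG² = 1/7: (1,-3/2): +√(1/7)

(1,-3/2): +√(1/7)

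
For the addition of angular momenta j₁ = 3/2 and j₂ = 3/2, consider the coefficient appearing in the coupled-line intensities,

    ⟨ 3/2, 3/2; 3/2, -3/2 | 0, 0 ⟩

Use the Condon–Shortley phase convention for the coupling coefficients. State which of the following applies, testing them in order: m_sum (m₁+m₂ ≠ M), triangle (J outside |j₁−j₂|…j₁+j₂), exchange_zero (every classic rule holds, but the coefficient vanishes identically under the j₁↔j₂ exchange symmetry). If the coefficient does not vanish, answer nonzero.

m-sum: m₁+m₂ = 3/2+(-3/2) = 0, M = 0  ✓
triangle: |j₁−j₂| = 0 ≤ J = 0 ≤ j₁+j₂ = 3  ✓
exchange: j₁≠j₂ or m₁≠m₂ — the exchange symmetry imposes no constraint here
value check: CG = +√(1/4) = +0.500000 ≠ 0

nonzero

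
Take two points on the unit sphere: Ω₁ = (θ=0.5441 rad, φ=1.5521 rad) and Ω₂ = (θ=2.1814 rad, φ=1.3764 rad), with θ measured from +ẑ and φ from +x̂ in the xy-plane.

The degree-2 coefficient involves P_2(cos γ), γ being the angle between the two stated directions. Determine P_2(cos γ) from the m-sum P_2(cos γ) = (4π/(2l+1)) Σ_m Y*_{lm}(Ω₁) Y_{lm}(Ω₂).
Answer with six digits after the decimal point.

Summing Y*_{l m}(θ₁,φ₁)·Y_{l m}(θ₂,φ₂) over m ∈ [−2, 2]; prefactor 4π/(2·2+1) = 2.513274:
  term(m=-2) = (0.025198, 0.009238)   from Y*(Ω₁)=(-0.103434, 0.003869), Y(Ω₂)=(-0.239937, -0.098289)
  term(m=-1) = (-0.122261, -0.021705)   from Y*(Ω₁)=(0.006397, 0.342099), Y(Ω₂)=(-0.070105, 0.356074)
  term(m=+0) = (-0.001638, 0.000000)   from Y*(Ω₁)=(0.377246, -0.000000), Y(Ω₂)=(-0.004342, 0.000000)
  term(m=+1) = (-0.122261, 0.021705)   from Y*(Ω₁)=(-0.006397, 0.342099), Y(Ω₂)=(0.070105, 0.356074)
  term(m=+2) = (0.025198, -0.009238)   from Y*(Ω₁)=(-0.103434, -0.003869), Y(Ω₂)=(-0.239937, 0.098289)
Accumulated sum (-0.195765, 0.000000); after 4π/(2l+1) scaling, (-0.492010, 0.000000) ⇒ P_2 = -0.492010

-0.492010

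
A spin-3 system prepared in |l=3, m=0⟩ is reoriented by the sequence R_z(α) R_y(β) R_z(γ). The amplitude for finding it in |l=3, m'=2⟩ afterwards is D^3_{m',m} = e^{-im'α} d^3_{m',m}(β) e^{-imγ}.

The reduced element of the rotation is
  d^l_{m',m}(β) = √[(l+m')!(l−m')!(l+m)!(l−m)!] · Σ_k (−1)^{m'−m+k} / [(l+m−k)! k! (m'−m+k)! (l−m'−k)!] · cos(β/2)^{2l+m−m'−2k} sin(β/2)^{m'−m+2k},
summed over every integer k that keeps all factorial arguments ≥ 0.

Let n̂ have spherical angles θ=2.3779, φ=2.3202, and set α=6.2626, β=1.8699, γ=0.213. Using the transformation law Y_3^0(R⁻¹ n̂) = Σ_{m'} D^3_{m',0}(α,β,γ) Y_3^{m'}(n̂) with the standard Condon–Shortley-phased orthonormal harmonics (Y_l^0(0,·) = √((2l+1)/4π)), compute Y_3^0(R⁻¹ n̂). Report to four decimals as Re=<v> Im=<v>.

Need the full column D^3_{m',0} for m'=−3..3 at α=6.2626, β=1.8699, γ=0.2130.
cos(β/2)=0.593859, sin(β/2)=0.804569
d^3_{-3,0}: single k=3 term ⇒ +0.487815;  D = +0.486885-0.030106i
d^3_{-2,0}: k∈[2..3] ⇒ +0.440981 -0.809433 = -0.368452;  D = -0.368140+0.015165i
d^3_{-1,0}: k∈[1..3] ⇒ +0.205859 -1.133579 +0.693571 = -0.234148;  D = -0.234099+0.004820i
d^3_{0,0}: k∈[0..3] ⇒ +0.043863 -0.724606 +1.330034 -0.271257 = +0.378034;  D = +0.378034+0.000000i
d^3_{1,0}: k∈[0..2] ⇒ -0.205859 +1.133579 -0.693571 = +0.234148;  D = +0.234099+0.004820i
d^3_{2,0}: k∈[0..1] ⇒ +0.440981 -0.809433 = -0.368452;  D = -0.368140-0.015165i
d^3_{3,0}: single k=0 term ⇒ -0.487815;  D = -0.486885-0.030106i
Y_3^{m'}(θ=2.3779,φ=2.3202) and Σ D·Y over m':
  (+0.4869-0.0301i)·(+0.1075-0.0865i)  (-0.3681+0.0152i)·(+0.0254-0.3522i)  (-0.2341+0.0048i)·(-0.2449-0.2632i)  (+0.3780+0.0000i)·(+0.1055+0.0000i)  (+0.2341+0.0048i)·(+0.2449-0.2632i)  (-0.3681-0.0152i)·(+0.0254+0.3522i)  (-0.4869-0.0301i)·(-0.1075-0.0865i)
Y_3^0(R⁻¹ n̂) = +0.248585-0.000000i

Re=0.2486 Im=0.0000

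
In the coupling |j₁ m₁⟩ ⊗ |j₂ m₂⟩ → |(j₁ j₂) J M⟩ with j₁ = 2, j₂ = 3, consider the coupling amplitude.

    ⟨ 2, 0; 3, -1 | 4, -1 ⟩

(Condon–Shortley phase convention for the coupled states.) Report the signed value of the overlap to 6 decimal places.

+√(3/28) = +0.327327

√[9·1!3!5!/10! · 2!2!2!4!3!5!] = √(1728/7)
  +(−1)^0/∏(0,1,2,2,1,3)! = 1/24  (running 1/24)
  +(−1)^1/∏(1,0,1,1,2,4)! = -1/48  (running 1/48)
⟨..|..⟩ = √(1728/7)·(1/48) = +0.327327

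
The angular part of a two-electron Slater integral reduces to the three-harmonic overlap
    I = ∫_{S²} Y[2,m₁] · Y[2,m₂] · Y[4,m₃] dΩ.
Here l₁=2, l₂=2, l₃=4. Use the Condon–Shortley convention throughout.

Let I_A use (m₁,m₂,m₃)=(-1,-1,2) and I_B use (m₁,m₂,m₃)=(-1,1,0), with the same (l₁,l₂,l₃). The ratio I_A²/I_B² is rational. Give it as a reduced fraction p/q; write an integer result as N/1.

Same 2,2,4: normalisation and zero-m 3j drop out of the ratio.
A: Δ: 0! 4! 4! / 9! → 1/630; sum: t=0:+1/36 = 1/36; 3j²(2 2 4; -1 -1 2) = Δ·Π!·Σ² = 4/63  (sign +1)
B: Δ: 0! 4! 4! / 9! → 1/630; sum: t=0:+1/36 = 1/36; 3j²(2 2 4; -1 1 0) = Δ·Π!·Σ² = 8/315  (sign +1)
I_A²/I_B² = (4/63)/(8/315) = 5/2

5/2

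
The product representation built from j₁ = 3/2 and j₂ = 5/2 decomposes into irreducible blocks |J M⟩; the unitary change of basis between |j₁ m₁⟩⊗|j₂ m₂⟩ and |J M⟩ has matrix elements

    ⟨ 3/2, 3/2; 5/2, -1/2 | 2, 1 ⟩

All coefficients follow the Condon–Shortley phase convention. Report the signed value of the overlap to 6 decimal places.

j₁+j₂−J=2  J+j₁−j₂=1  J−j₁+j₂=3  j₁+j₂+J+1=7
(j₁±m₁, j₂±m₂, J±M) = (3,0,2,3,3,1)
P² = 36/7
sum k=0..0:
  [0] +1/4 = 1/4
S = 1/4
C² = P²·S² = 9/28 ; C = +0.566947

+√(9/28) = +0.566947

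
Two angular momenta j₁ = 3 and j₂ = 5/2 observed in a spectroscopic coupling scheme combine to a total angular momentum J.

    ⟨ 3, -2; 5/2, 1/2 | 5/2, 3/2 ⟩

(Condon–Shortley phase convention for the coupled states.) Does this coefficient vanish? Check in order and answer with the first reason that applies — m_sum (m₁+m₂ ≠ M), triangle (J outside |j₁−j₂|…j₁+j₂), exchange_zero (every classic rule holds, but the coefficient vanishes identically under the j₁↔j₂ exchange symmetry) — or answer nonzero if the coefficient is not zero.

m_sum

m-sum: m₁+m₂ = -2+1/2 = -3/2, M = 3/2  ✗ ⇒ coefficient is 0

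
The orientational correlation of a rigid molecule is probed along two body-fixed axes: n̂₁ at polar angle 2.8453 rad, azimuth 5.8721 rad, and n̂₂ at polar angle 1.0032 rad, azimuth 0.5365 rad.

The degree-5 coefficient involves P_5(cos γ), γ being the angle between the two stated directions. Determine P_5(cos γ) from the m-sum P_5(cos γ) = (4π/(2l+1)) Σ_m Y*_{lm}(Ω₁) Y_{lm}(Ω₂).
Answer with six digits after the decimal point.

Term-by-term m-sum for l=5 (normalisation 4π/11 = 1.142397):
  term(m=-5) = +0.000005+0.000195i   from Y*(Ω₁)=-0.000459-0.000871i, Y(Ω₂)=-0.177342-0.087664i
  term(m=-4) = +0.003242-0.002459i   from Y*(Ω₁)=+0.000750+0.010174i, Y(Ω₂)=-0.216982-0.334676i
  term(m=-3) = -0.019765-0.006089i   from Y*(Ω₁)=+0.020625-0.058766i, Y(Ω₂)=-0.012849-0.331824i
  term(m=-2) = -0.006615-0.019674i   from Y*(Ω₁)=-0.164051+0.176583i, Y(Ω₂)=-0.041119+0.075664i
  term(m=-1) = -0.109807+0.152771i   from Y*(Ω₁)=+0.494250-0.215455i, Y(Ω₂)=-0.299919+0.178356i
  term(m=+0) = -0.000806-0.000000i   from Y*(Ω₁)=-0.412054-0.000000i, Y(Ω₂)=+0.001956+0.000000i
  term(m=+1) = -0.109807-0.152771i   from Y*(Ω₁)=-0.494250-0.215455i, Y(Ω₂)=+0.299919+0.178356i
  term(m=+2) = -0.006615+0.019674i   from Y*(Ω₁)=-0.164051-0.176583i, Y(Ω₂)=-0.041119-0.075664i
  term(m=+3) = -0.019765+0.006089i   from Y*(Ω₁)=-0.020625-0.058766i, Y(Ω₂)=+0.012849-0.331824i
  term(m=+4) = +0.003242+0.002459i   from Y*(Ω₁)=+0.000750-0.010174i, Y(Ω₂)=-0.216982+0.334676i
  term(m=+5) = +0.000005-0.000195i   from Y*(Ω₁)=+0.000459-0.000871i, Y(Ω₂)=+0.177342-0.087664i
Accumulated sum -0.266686+0.000000i; after 4π/(2l+1) scaling, -0.304661+0.000000i ⇒ P_5 = -0.304661

-0.304661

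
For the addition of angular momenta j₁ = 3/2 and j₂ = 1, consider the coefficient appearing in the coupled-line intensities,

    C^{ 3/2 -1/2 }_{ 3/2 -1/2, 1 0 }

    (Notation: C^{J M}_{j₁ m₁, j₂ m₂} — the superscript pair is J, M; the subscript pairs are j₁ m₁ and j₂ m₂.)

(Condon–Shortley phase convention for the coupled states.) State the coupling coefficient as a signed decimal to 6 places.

j₁+j₂−J=1  J+j₁−j₂=2  J−j₁+j₂=1  j₁+j₂+J+1=5
(j₁±m₁, j₂±m₂, J±M) = (1,2,1,1,1,2)
P² = 4/15
sum k=0..1:
  [0] +1/2 = 1/2
  [1] −1/1 = -1
S = -1/2
C² = P²·S² = 1/15 ; C = -0.258199

-0.258199  (= −√(1/15))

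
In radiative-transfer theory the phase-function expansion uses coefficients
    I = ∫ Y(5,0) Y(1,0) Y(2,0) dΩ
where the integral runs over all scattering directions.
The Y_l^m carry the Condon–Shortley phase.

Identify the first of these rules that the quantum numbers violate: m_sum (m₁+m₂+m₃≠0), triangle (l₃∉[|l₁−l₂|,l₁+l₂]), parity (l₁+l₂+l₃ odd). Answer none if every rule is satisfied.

m₁+m₂+m₃ = 0 + 0 + 0 = 0  ✓
triangle: need |l₁−l₂| ≤ l₃ ≤ l₁+l₂ = [4,6]; l₃=2 is outside  ✗
parity: l₁+l₂+l₃ = 8 is even

triangle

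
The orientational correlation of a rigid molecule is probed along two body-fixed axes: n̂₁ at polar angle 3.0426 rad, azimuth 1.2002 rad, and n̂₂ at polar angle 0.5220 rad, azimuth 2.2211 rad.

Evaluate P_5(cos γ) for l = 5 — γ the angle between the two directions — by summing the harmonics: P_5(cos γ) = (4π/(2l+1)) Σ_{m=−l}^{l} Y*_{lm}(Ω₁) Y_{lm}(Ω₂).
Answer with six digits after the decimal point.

0.326876

Term-by-term m-sum for l=5 (normalisation 4π/11 = 1.142397):
  term(m=-5) = (0.000000, 0.000000)   from Y*(Ω₁)=(0.000004, -0.000001), Y(Ω₂)=(0.001569, 0.014218)
  term(m=-4) = (0.000006, -0.000009)   from Y*(Ω₁)=(-0.000012, 0.000139), Y(Ω₂)=(-0.067433, -0.040456)
  term(m=-3) = (-0.000651, -0.000051)   from Y*(Ω₁)=(-0.002369, -0.001171), Y(Ω₂)=(0.229481, -0.091688)
  term(m=-2) = (0.006748, 0.013251)   from Y*(Ω₁)=(0.023947, -0.021918), Y(Ω₂)=(-0.122262, 0.441441)
  term(m=-1) = (0.047709, -0.077833)   from Y*(Ω₁)=(0.088600, 0.228029), Y(Ω₂)=(-0.225929, -0.297008)
  term(m=+0) = (0.178508, 0.000000)   from Y*(Ω₁)=(-0.868065, -0.000000), Y(Ω₂)=(-0.205639, 0.000000)
  term(m=+1) = (0.047709, 0.077833)   from Y*(Ω₁)=(-0.088600, 0.228029), Y(Ω₂)=(0.225929, -0.297008)
  term(m=+2) = (0.006748, -0.013251)   from Y*(Ω₁)=(0.023947, 0.021918), Y(Ω₂)=(-0.122262, -0.441441)
  term(m=+3) = (-0.000651, 0.000051)   from Y*(Ω₁)=(0.002369, -0.001171), Y(Ω₂)=(-0.229481, -0.091688)
  term(m=+4) = (0.000006, 0.000009)   from Y*(Ω₁)=(-0.000012, -0.000139), Y(Ω₂)=(-0.067433, 0.040456)
  term(m=+5) = (0.000000, -0.000000)   from Y*(Ω₁)=(-0.000004, -0.000001), Y(Ω₂)=(-0.001569, 0.014218)
Σ over m = (0.286132, -0.000000); ×(4π/11) → (0.326876, -0.000000). Real part: 0.326876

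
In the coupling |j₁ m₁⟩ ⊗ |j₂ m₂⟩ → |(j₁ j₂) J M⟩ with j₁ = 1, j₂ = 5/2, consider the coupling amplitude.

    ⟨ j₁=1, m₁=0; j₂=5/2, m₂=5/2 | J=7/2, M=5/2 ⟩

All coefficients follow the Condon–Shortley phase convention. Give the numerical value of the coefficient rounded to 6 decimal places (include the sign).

+0.534522

triangle: 0!×2!×5!/8! = 240/40320
(j±m)!: 1!×1!×5!×0!×6!×1! = 86400
prefactor² = (2J+1)×Δ×N² = 28800/7
  k=0: +1/(0!×0!×1!×5!×1!×0!) = 1/120
Σ = 1/120  ⇒  CG² = 28800/7×(1/120)² = 2/7
CG = +√(2/7) = +0.534522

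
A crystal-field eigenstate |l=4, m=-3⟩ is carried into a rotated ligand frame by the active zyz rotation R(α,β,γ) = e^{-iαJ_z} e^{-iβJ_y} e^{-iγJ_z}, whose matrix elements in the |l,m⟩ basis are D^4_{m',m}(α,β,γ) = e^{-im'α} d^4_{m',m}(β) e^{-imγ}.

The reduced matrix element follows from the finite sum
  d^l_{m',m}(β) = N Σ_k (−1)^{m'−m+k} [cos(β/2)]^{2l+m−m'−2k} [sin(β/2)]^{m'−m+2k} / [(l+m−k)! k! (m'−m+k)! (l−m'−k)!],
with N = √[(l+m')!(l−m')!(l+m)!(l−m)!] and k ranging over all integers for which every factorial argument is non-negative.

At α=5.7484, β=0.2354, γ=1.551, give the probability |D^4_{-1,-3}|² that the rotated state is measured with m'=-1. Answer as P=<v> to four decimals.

P=0.0105

First d^4_{-1,-3}(β=0.2354), then the phase factors e^{-i(-1)α} and e^{-i(-3)γ}:
With c≡cos(β/2)=0.993081 and s≡sin(β/2)=0.117428, N=[6·120·1·5040]^{1/2}=1904.940944
The bounds max(0,m−m')=0 and min(l+m,l−m')=1 give 2 terms
  k=0: (−1)^2·1904.9409/(240)·0.9931^6·0.1174^2 = +0.104985
  k=1: (−1)^3·1904.9409/(144)·0.9931^4·0.1174^4 = -0.002447
d^4_{-1,-3}(0.2354) = +0.104985 -0.002447 = +0.102538
|D^4_{-1,-3}|² = |d^4_{-1,-3}(β)|² = (+0.102538)² = 0.010514 (the z-rotation phases have unit modulus)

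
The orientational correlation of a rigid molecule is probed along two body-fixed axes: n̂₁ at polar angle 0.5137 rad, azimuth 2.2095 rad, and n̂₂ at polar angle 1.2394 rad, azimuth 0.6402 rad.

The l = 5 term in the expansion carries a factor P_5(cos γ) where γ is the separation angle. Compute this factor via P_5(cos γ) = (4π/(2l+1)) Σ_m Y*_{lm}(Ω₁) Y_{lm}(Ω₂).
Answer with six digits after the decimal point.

Term-by-term m-sum for l=5 (normalisation 4π/11 = 1.142397):
  m=-5: (+0.000690-0.013281i) × (-0.350257+0.020832i) = +0.000035+0.004666i  (running Σ = +0.000035+0.004666i)
  m=-4: (-0.062070+0.041270i) × (-0.319184-0.209481i) = +0.028457-0.000170i  (running Σ = +0.028492+0.004496i)
  m=-3: (+0.225070+0.080964i) × (+0.004736+0.012982i) = +0.000015+0.003305i  (running Σ = +0.028507+0.007801i)
  m=-2: (-0.131483-0.435220i) × (-0.096339+0.322373i) = +0.152970-0.000458i  (running Σ = +0.181477+0.007344i)
  m=-1: (-0.231113+0.311251i) × (-0.059924+0.044635i) = -0.000043-0.028967i  (running Σ = +0.181434-0.021624i)
  m=0: (-0.188343-0.000000i) × (+0.315663+0.000000i) = -0.059453-0.000000i  (running Σ = +0.121981-0.021624i)
  m=1: (+0.231113+0.311251i) × (+0.059924+0.044635i) = -0.000043+0.028967i  (running Σ = +0.121938+0.007344i)
  m=2: (-0.131483+0.435220i) × (-0.096339-0.322373i) = +0.152970+0.000458i  (running Σ = +0.274908+0.007801i)
  m=3: (-0.225070+0.080964i) × (-0.004736+0.012982i) = +0.000015-0.003305i  (running Σ = +0.274923+0.004496i)
  m=4: (-0.062070-0.041270i) × (-0.319184+0.209481i) = +0.028457+0.000170i  (running Σ = +0.303380+0.004666i)
  m=5: (-0.000690-0.013281i) × (+0.350257+0.020832i) = +0.000035-0.004666i  (running Σ = +0.303415-0.000000i)
Accumulated sum +0.303415-0.000000i; after 4π/(2l+1) scaling, +0.346620-0.000000i ⇒ P_5 = 0.346620

0.346620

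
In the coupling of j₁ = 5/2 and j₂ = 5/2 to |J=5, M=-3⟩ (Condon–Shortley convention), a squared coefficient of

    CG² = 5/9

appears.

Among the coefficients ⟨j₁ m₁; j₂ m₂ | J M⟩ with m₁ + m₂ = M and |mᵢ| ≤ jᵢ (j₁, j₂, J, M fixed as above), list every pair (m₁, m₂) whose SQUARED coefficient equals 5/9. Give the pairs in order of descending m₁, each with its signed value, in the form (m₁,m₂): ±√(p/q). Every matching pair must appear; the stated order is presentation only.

Admissible pairs with m₁+m₂ = M = -3: (-5/2,-1/2), (-3/2,-3/2), (-1/2,-5/2)
  (m₁,m₂)=(-1/2,-5/2): CG² = 2/9, CG = +√(2/9)
  (m₁,m₂)=(-3/2,-3/2): CG² = 5/9, CG = +√(5/9)   ← matches the target
  (m₁,m₂)=(-5/2,-1/2): CG² = 2/9, CG = +√(2/9)
Pairs with CG² = 5/9: (-3/2,-3/2): +√(5/9)

(-3/2,-3/2): +√(5/9)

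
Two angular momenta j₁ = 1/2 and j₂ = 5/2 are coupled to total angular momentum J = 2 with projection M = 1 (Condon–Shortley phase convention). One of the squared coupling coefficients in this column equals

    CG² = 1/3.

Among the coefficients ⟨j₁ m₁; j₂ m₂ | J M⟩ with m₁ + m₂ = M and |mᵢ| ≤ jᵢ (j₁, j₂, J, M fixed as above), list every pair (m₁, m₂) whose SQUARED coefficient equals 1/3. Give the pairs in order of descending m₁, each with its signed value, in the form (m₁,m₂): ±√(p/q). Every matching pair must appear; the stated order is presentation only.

(1/2,1/2): +√(1/3)

Admissible pairs with m₁+m₂ = M = 1: (-1/2,3/2), (1/2,1/2)
  (m₁,m₂)=(1/2,1/2): CG² = 1/3, CG = +√(1/3)   ← matches the target
  (m₁,m₂)=(-1/2,3/2): CG² = 2/3, CG = −√(2/3)
Pairs with CG² = 1/3: (1/2,1/2): +√(1/3)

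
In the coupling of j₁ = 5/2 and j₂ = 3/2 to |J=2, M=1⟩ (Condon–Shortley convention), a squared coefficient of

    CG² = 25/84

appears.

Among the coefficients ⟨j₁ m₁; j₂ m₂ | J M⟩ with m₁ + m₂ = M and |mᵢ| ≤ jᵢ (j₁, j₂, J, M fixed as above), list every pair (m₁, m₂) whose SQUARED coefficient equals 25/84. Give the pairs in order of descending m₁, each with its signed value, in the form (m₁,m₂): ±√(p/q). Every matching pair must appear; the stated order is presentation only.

(1/2,1/2): −√(25/84)

Admissible pairs with m₁+m₂ = M = 1: (-1/2,3/2), (1/2,1/2), (3/2,-1/2), (5/2,-3/2)
  (m₁,m₂)=(5/2,-3/2): CG² = 5/14, CG = +√(5/14)
  (m₁,m₂)=(3/2,-1/2): CG² = 1/42, CG = +√(1/42)
  (m₁,m₂)=(1/2,1/2): CG² = 25/84, CG = −√(25/84)   ← matches the target
  (m₁,m₂)=(-1/2,3/2): CG² = 9/28, CG = +√(9/28)
Pairs with CG² = 25/84: (1/2,1/2): −√(25/84)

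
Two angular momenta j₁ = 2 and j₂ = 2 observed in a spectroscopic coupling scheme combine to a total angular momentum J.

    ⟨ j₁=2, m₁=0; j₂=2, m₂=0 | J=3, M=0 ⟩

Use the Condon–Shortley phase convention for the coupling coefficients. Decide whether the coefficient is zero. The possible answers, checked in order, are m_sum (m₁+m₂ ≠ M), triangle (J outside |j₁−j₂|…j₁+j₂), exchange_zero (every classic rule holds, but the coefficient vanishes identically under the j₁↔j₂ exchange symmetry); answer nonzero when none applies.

m-sum: m₁+m₂ = 0+0 = 0, M = 0  ✓
triangle: |j₁−j₂| = 0 ≤ J = 3 ≤ j₁+j₂ = 4  ✓
exchange: j₁=j₂ and m₁=m₂, and (−1)^(j₁+j₂−J) = (−1)^1 = −1 forces ⟨j₁m₁;j₂m₂|JM⟩ = −⟨j₂m₂;j₁m₁|JM⟩ = −⟨j₁m₁;j₂m₂|JM⟩ ⇒ the coefficient vanishes identically
Racah sum check: Σ_k collapses to 0 ⇒ CG = 0

exchange_zero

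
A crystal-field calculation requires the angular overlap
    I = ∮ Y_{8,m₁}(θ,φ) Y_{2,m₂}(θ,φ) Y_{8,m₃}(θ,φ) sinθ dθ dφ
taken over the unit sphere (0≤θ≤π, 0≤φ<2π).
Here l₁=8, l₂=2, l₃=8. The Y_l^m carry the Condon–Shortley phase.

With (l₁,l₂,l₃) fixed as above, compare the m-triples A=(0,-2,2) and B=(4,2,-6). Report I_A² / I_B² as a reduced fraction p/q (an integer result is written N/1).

Same 8,2,8: normalisation and zero-m 3j drop out of the ratio.
A: Δ: 2! 14! 2! / 19! → 1/348840; sum: t=0:+1/116121600 = 1/116121600; 3j²(8 2 8; 0 -2 2) = Δ·Π!·Σ² = 7/323  (sign +1)
B: Δ: 2! 14! 2! / 19! → 1/348840; sum: t=2:+1/3832012800 = 1/3832012800; 3j²(8 2 8; 4 2 -6) = Δ·Π!·Σ² = 91/9690  (sign +1)
I_A²/I_B² = (7/323)/(91/9690) = 30/13

30/13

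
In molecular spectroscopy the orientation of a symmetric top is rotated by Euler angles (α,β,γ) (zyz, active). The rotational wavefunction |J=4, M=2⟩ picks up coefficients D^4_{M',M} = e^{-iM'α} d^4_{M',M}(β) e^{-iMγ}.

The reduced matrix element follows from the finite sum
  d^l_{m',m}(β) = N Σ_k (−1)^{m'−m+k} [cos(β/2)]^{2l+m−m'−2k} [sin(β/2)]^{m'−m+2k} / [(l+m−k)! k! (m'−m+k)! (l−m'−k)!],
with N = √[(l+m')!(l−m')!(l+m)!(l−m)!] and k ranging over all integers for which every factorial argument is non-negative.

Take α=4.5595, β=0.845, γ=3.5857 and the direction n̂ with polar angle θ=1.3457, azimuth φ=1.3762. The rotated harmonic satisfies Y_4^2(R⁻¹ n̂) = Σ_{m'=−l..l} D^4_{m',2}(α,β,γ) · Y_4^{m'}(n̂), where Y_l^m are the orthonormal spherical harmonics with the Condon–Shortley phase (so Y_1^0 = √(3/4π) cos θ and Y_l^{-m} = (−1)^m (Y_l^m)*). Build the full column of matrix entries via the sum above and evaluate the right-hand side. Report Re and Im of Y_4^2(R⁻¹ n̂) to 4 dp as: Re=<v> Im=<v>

Re=0.1657 Im=-0.2515

Need the full column D^4_{m',2} for m'=−4..4 at α=4.5595, β=0.8450, γ=3.5857.
cos(β/2)=0.912067, sin(β/2)=0.410042
d^4_{-4,2}: single k=6 term ⇒ +0.020922;  D = +0.001485-0.020869i
d^4_{-3,2}: k∈[5..6] ⇒ +0.098720 -0.006651 = +0.092069;  D = +0.089771+0.020444i
d^4_{-2,2}: k∈[4..6] ⇒ +0.293434 -0.047446 +0.000799 = +0.246787;  D = -0.090805+0.229474i
d^4_{-1,2}: k∈[3..5] ⇒ +0.615365 -0.186564 +0.007542 = +0.436343;  D = -0.376547-0.220470i
d^4_{0,2}: k∈[2..4] ⇒ +0.918200 -0.494891 +0.037510 = +0.460819;  D = +0.290684-0.357571i
d^4_{1,2}: k∈[1..3] ⇒ +0.913378 -0.923047 +0.124376 = +0.114707;  D = +0.076949+0.085068i
d^4_{2,2}: k∈[0..2] ⇒ +0.478865 -1.161441 +0.293434 = -0.389143;  D = +0.324983-0.214052i
d^4_{3,2}: k∈[0..1] ⇒ -0.805524 +0.488431 = -0.317093;  D = +0.132057+0.288287i
d^4_{4,2}: single k=0 term ⇒ +0.512147;  D = +0.492672-0.139890i
Y_4^{m'}(θ=1.3457,φ=1.3762) and Σ D·Y over m':
  (+0.0015-0.0209i)·(+0.2845+0.2805i)  (+0.0898+0.0204i)·(-0.1426+0.2159i)  (-0.0908+0.2295i)·(+0.1915+0.0785i)  (-0.3765-0.2205i)·(-0.0528+0.2677i)  (+0.2907-0.3576i)·(+0.1684+0.0000i)  (+0.0769+0.0851i)·(+0.0528+0.2677i)  (+0.3250-0.2141i)·(+0.1915-0.0785i)  (+0.1321+0.2883i)·(+0.1426+0.2159i)  (+0.4927-0.1399i)·(+0.2845-0.2805i)
Y_4^2(R⁻¹ n̂) = +0.165731-0.251461i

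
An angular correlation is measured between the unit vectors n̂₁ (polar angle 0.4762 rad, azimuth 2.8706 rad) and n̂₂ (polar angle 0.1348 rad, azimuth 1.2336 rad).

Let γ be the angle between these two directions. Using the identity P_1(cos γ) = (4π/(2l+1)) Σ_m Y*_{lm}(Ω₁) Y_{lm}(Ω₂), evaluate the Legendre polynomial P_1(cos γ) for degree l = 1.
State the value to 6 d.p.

Addition theorem: P_1(cos γ) = (4π/3) Σ_m Y*_{lm}(Ω₁) Y_{lm}(Ω₂), m = −1…1:
  term(m=-1) = -0.00049 + 0.00734j   from Y*(Ω₁)=-0.15260 + 0.04240j, Y(Ω₂)=0.01536 - 0.04382j
  term(m=+0) = 0.21025 + 0.00000j   from Y*(Ω₁)=0.43424 + 0.00000j, Y(Ω₂)=0.48417 + 0.00000j
  term(m=+1) = -0.00049 - 0.00734j   from Y*(Ω₁)=0.15260 + 0.04240j, Y(Ω₂)=-0.01536 - 0.04382j
Accumulated sum 0.20927 + 0.00000j; after 4π/(2l+1) scaling, 0.87661 + 0.00000j ⇒ P_1 = 0.876605

0.876605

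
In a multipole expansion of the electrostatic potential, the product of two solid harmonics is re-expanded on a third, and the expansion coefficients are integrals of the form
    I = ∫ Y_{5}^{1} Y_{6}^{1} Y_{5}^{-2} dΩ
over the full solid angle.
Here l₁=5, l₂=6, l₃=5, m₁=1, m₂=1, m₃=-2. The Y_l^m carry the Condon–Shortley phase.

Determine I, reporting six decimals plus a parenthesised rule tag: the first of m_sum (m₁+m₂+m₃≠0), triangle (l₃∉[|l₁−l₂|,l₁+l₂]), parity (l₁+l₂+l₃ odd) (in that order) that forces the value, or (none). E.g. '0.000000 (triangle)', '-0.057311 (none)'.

Rules hold: Σm=0, L=16 even, 1≤5≤11.
N = 11·13·11 = 1573
Δ = 6!·4!·6!/17! = 1/28588560
Racah Σ t=1..5: t=1:−1/345600 t=2:+1/13824 t=3:−1/5184 t=4:+1/13824 t=5:−1/345600 = -7/129600
⇒ 3j(5 6 5; 0 0 0)² = 80/7293, sgn +1
Racah Σ t=1..4: t=1:−1/518400 t=2:+1/23040 t=3:−1/10368 t=4:+1/41472 = -1/32400
⇒ 3j(5 6 5; 1 1 -2)² = 128/12155, sgn +1
4πI² = N·(3j₀)²·(3jₘ)² = 2048/11271
I = +1·√(0.181705/4π) = 0.12024827
No selection rule forces the value: the integral is nonzero (none).

0.120248 (none)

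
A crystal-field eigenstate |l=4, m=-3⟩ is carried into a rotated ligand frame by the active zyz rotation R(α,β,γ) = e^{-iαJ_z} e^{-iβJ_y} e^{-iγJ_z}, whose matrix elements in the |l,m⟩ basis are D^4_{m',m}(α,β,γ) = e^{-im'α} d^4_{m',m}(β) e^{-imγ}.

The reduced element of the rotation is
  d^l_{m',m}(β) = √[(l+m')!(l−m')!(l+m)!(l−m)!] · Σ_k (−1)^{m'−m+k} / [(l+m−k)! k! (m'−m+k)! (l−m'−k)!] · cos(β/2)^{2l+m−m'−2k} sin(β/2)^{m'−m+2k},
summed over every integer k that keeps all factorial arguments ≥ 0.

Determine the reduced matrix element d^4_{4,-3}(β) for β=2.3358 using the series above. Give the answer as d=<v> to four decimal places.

d=-0.6183

d^4_{4,-3}(β=2.3358) via the finite sum:
c=cos(2.335800/2)=0.392084, s=sin(2.335800/2)=0.919929; N=√[40320·1·1·5040]=14255.272709
k: max(0,(-3)−(4))=0 … min(4+(-3),4−(4))=0
  k=0: (−1)^7·14255.2727/(5040)·0.3921^1·0.9199^7 = -0.618309
d^4_{4,-3}(2.3358) = -0.618309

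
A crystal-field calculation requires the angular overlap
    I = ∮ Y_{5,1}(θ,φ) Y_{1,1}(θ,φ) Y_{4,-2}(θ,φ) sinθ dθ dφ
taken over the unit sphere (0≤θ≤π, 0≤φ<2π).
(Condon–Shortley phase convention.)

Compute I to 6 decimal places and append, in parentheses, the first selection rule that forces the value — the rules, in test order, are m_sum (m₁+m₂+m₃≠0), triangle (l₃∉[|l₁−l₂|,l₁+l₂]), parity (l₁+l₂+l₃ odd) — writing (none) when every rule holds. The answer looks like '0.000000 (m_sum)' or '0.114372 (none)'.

Checks pass: Σm=0; 10 even; l₃=4∈[4,6].
(2·5+1)(2·1+1)(2·4+1) = 297
Δ: 2! 8! 0! / 11! → 1/495
sum: t=1:−1/576 = -1/576
3j²(5 1 4; 0 0 0) = Δ·Π!·Σ² = 5/99  (sign -1)
sum: t=2:+1/2880 = 1/2880
3j²(5 1 4; 1 1 -2) = Δ·Π!·Σ² = 2/165  (sign +1)
combine: 4πI² = 297·5/99·2/165 = 2/11
take √, sign -1: I = -0.12028562
No selection rule forces the value: the integral is nonzero (none).

-0.120286 (none)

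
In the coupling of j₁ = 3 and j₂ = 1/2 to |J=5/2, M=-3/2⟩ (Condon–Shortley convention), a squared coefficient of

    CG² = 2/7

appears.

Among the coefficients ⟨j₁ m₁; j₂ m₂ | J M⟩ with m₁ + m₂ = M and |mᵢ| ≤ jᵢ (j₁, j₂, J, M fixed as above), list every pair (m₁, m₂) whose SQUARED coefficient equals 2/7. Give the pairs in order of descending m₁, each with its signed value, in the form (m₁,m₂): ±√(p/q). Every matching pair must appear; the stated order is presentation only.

Admissible pairs with m₁+m₂ = M = -3/2: (-2,1/2), (-1,-1/2)
  (m₁,m₂)=(-1,-1/2): CG² = 2/7, CG = +√(2/7)   ← matches the target
  (m₁,m₂)=(-2,1/2): CG² = 5/7, CG = −√(5/7)
Pairs with CG² = 2/7: (-1,-1/2): +√(2/7)

(-1,-1/2): +√(2/7)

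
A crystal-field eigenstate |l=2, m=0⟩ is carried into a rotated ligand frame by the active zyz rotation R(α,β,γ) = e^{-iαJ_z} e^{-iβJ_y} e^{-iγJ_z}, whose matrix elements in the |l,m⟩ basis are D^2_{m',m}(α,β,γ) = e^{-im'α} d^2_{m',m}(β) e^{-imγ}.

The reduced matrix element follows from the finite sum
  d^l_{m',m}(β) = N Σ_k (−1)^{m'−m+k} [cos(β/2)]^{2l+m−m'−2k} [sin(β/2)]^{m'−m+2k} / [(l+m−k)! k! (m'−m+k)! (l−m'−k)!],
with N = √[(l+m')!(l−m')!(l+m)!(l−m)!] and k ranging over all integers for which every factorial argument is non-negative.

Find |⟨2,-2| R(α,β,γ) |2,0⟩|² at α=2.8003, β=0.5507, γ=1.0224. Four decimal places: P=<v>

D^2_{-2,0}(2.8003,0.5507,1.0224) = e^{-i·-2·2.8003}·d^2_{-2,0}(0.5507)·e^{-i·0·1.0224}. Compute d first:
c=cos(0.550700/2)=0.962330, s=sin(0.550700/2)=0.271884; N=√[1·24·2·2]=9.797959
Admissible k: 2..2 (factorial args all ≥0)
  k=2: (−1)^0·9.7980/(4)·0.9623^2·0.2719^2 = +0.167683
d^2_{-2,0}(0.5507) = +0.167683
|D^2_{-2,0}|² = |d^2_{-2,0}(β)|² = (+0.167683)² = 0.028118 (the z-rotation phases have unit modulus)

P=0.0281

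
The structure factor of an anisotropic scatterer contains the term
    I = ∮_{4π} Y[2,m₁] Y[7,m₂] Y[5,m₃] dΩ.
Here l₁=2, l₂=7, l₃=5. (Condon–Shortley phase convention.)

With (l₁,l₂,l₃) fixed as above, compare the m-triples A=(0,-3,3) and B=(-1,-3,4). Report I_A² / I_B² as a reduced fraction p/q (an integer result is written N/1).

Shared (l₁,l₂,l₃)=(2,7,5): N and (l;000)² cancel in I_A²/I_B².
A: Δ = 4!·0!·10!/15! = 1/15015; Racah Σ t=2..2: t=2:+1/322560 = 1/322560; ⇒ 3j(2 7 5; 0 -3 3)² = 18/1001, sgn +1
B: Δ = 4!·0!·10!/15! = 1/15015; Racah Σ t=3..3: t=3:−1/2177280 = -1/2177280; ⇒ 3j(2 7 5; -1 -3 4)² = 8/3003, sgn +1
I_A²/I_B² = (18/1001)/(8/3003) = 27/4

27/4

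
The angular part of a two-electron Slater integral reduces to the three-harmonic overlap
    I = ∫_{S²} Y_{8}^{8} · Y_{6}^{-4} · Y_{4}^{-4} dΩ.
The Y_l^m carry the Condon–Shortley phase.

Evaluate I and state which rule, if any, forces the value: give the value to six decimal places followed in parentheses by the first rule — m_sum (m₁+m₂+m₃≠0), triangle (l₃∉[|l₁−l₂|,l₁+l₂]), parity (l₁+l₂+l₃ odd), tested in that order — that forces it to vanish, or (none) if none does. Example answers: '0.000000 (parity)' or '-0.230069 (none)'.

Rules hold: Σm=0, L=18 even, 2≤4≤14.
N = 17·13·9 = 1989
Δ = 10!·6!·2!/19! = 1/23279256
Racah Σ t=4..6: t=4:+1/1658880 t=5:−1/518400 t=6:+1/1658880 = -1/1382400
⇒ 3j(8 6 4; 0 0 0)² = 504/46189, sgn -1
Racah Σ t=0..0: t=0:+1/5225472000 = 1/5225472000
⇒ 3j(8 6 4; 8 -4 -4)² = 28/2907, sgn +1
4πI² = N·(3j₀)²·(3jₘ)² = 14112/67507
I = -1·√(0.209045/4π) = -0.12897779
No selection rule forces the value: the integral is nonzero (none).

-0.128978 (none)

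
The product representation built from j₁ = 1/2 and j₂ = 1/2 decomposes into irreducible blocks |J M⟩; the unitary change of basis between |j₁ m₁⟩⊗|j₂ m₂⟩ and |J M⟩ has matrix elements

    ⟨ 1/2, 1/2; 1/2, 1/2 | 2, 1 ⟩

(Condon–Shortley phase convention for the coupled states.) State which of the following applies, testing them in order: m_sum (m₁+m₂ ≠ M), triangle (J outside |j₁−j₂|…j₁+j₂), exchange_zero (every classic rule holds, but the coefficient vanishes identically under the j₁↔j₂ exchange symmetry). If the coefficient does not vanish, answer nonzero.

m-sum: m₁+m₂ = 1/2+1/2 = 1, M = 1  ✓
triangle: need |j₁−j₂| ≤ J ≤ j₁+j₂, i.e. J ∈ [0, 1]; J = 2 is outside ✗ ⇒ coefficient is 0

triangle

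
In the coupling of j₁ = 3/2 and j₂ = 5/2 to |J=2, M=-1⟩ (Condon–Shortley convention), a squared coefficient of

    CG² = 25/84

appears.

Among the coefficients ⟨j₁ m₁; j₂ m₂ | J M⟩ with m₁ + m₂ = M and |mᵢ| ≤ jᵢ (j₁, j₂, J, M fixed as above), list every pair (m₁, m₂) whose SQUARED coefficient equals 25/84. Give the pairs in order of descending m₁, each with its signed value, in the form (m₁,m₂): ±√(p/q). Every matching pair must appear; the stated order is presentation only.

Admissible pairs with m₁+m₂ = M = -1: (-3/2,1/2), (-1/2,-1/2), (1/2,-3/2), (3/2,-5/2)
  (m₁,m₂)=(3/2,-5/2): CG² = 5/14, CG = +√(5/14)
  (m₁,m₂)=(1/2,-3/2): CG² = 1/42, CG = +√(1/42)
  (m₁,m₂)=(-1/2,-1/2): CG² = 25/84, CG = −√(25/84)   ← matches the target
  (m₁,m₂)=(-3/2,1/2): CG² = 9/28, CG = +√(9/28)
Pairs with CG² = 25/84: (-1/2,-1/2): −√(25/84)

(-1/2,-1/2): −√(25/84)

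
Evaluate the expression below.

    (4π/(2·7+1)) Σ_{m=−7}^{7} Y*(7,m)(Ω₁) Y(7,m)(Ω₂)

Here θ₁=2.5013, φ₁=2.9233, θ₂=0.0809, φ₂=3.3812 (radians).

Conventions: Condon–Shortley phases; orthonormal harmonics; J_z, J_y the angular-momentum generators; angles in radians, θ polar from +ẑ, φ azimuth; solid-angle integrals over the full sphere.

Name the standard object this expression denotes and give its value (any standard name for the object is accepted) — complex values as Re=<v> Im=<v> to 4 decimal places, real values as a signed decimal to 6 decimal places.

Legendre polynomial (addition theorem), +0.058803

This sum is the spherical-harmonic addition theorem: it equals the Legendre polynomial P_l(cos γ) of the angle γ between the two directions.
Term-by-term m-sum for l=7 (normalisation 4π/15 = 0.837758):
  [-7]  conj(Y_{7,-7})(Ω₁) = -0.00058 + 0.01357j ; Y_{7,-7}(Ω₂) = 0.00000 + 0.00000j ; Δ = -0.00000 + 0.00000j
  [-6]  conj(Y_{7,-6})(Ω₁) = -0.01761 + 0.06591j ; Y_{7,-6}(Ω₂) = 0.00000 - 0.00000j ; Δ = 0.00000 + 0.00000j
  [-5]  conj(Y_{7,-5})(Ω₁) = -0.09479 + 0.18238j ; Y_{7,-5}(Ω₂) = -0.00001 + 0.00001j ; Δ = -0.00000 - 0.00000j
  [-4]  conj(Y_{7,-4})(Ω₁) = -0.25814 + 0.30796j ; Y_{7,-4}(Ω₂) = 0.00018 - 0.00025j ; Δ = 0.00003 + 0.00012j
  [-3]  conj(Y_{7,-3})(Ω₁) = -0.36849 + 0.28298j ; Y_{7,-3}(Ω₂) = -0.00345 + 0.00302j ; Δ = 0.00042 - 0.00209j
  [-2]  conj(Y_{7,-2})(Ω₁) = -0.13793 + 0.06436j ; Y_{7,-2}(Ω₂) = 0.04234 - 0.02200j ; Δ = -0.00442 + 0.00576j
  [-1]  conj(Y_{7,-1})(Ω₁) = 0.32789 - 0.07273j ; Y_{7,-1}(Ω₂) = -0.30694 + 0.07499j ; Δ = -0.09519 + 0.04691j
  [+0]  conj(Y_{7,0})(Ω₁) = 0.26995 + 0.00000j ; Y_{7,0}(Ω₂) = 0.99468 + 0.00000j ; Δ = 0.26852 + 0.00000j
  [+1]  conj(Y_{7,1})(Ω₁) = -0.32789 - 0.07273j ; Y_{7,1}(Ω₂) = 0.30694 + 0.07499j ; Δ = -0.09519 - 0.04691j
  [+2]  conj(Y_{7,2})(Ω₁) = -0.13793 - 0.06436j ; Y_{7,2}(Ω₂) = 0.04234 + 0.02200j ; Δ = -0.00442 - 0.00576j
  [+3]  conj(Y_{7,3})(Ω₁) = 0.36849 + 0.28298j ; Y_{7,3}(Ω₂) = 0.00345 + 0.00302j ; Δ = 0.00042 + 0.00209j
  [+4]  conj(Y_{7,4})(Ω₁) = -0.25814 - 0.30796j ; Y_{7,4}(Ω₂) = 0.00018 + 0.00025j ; Δ = 0.00003 - 0.00012j
  [+5]  conj(Y_{7,5})(Ω₁) = 0.09479 + 0.18238j ; Y_{7,5}(Ω₂) = 0.00001 + 0.00001j ; Δ = -0.00000 + 0.00000j
  [+6]  conj(Y_{7,6})(Ω₁) = -0.01761 - 0.06591j ; Y_{7,6}(Ω₂) = 0.00000 + 0.00000j ; Δ = 0.00000 - 0.00000j
  [+7]  conj(Y_{7,7})(Ω₁) = 0.00058 + 0.01357j ; Y_{7,7}(Ω₂) = -0.00000 + 0.00000j ; Δ = -0.00000 - 0.00000j
Accumulated sum 0.07019 - 0.00000j; after 4π/(2l+1) scaling, 0.05880 - 0.00000j ⇒ P_7 = 0.058803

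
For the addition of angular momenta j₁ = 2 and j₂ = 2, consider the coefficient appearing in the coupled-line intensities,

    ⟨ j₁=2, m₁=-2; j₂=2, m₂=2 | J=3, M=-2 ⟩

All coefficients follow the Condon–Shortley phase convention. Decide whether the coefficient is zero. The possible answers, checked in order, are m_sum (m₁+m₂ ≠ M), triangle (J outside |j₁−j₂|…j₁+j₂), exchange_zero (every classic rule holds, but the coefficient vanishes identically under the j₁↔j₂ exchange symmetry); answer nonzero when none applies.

m-sum: m₁+m₂ = -2+2 = 0, M = -2  ✗ ⇒ coefficient is 0

m_sum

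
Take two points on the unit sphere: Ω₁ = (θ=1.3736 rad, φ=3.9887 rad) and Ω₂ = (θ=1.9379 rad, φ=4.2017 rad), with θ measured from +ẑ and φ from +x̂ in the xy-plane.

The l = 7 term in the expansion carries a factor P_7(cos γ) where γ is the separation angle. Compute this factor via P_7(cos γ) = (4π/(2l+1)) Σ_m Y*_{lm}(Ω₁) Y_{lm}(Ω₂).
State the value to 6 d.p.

-0.326288

Summing Y*_{l m}(θ₁,φ₁)·Y_{l m}(θ₂,φ₂) over m ∈ [−7, 7]; prefactor 4π/(2·7+1) = 0.837758:
  m=-7: Y*=-0.409072+0.150917i  Y=-0.129548+0.280082i  product +0.010725-0.134125i
  m=-6: Y*=+0.117947-0.303863i  Y=-0.442669+0.034357i  product -0.041771+0.138563i
  m=-5: Y*=-0.076510-0.148098i  Y=-0.097293-0.145894i  product -0.014163+0.025571i
  m=-4: Y*=+0.322434+0.081245i  Y=-0.120451+0.235978i  product -0.058010+0.066301i
  m=-3: Y*=+0.058306-0.039912i  Y=-0.281278+0.010899i  product -0.015965+0.011862i
  m=-2: Y*=-0.039874+0.321439i  Y=+0.081822+0.133630i  product -0.046217+0.020973i
  m=-1: Y*=+0.021696+0.024553i  Y=-0.148423+0.264916i  product -0.009725+0.002103i
  m=+0: Y*=-0.319816-0.000000i  Y=+0.122659+0.000000i  product -0.039228-0.000000i
  m=+1: Y*=-0.021696+0.024553i  Y=+0.148423+0.264916i  product -0.009725-0.002103i
  m=+2: Y*=-0.039874-0.321439i  Y=+0.081822-0.133630i  product -0.046217-0.020973i
  m=+3: Y*=-0.058306-0.039912i  Y=+0.281278+0.010899i  product -0.015965-0.011862i
  m=+4: Y*=+0.322434-0.081245i  Y=-0.120451-0.235978i  product -0.058010-0.066301i
  m=+5: Y*=+0.076510-0.148098i  Y=+0.097293-0.145894i  product -0.014163-0.025571i
  m=+6: Y*=+0.117947+0.303863i  Y=-0.442669-0.034357i  product -0.041771-0.138563i
  m=+7: Y*=+0.409072+0.150917i  Y=+0.129548+0.280082i  product +0.010725+0.134125i
Accumulated sum -0.389478+0.000000i; after 4π/(2l+1) scaling, -0.326288+0.000000i ⇒ P_7 = -0.326288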